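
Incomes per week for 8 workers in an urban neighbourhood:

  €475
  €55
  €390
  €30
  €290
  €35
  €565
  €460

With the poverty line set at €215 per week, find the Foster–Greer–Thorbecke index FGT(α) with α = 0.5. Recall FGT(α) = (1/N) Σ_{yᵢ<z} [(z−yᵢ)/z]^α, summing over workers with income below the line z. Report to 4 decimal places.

0.3382

Below the line: €30, €35, €55 (q = 3 of N = 8).
Relative gaps: (215−30)/215 = 0.8605; (215−35)/215 = 0.8372; (215−55)/215 = 0.7442.
Raised to α = 0.5: 0.92761; 0.91499; 0.86266.
Sum = 2.705266; FGT(0.5) = 2.705266 / 8 = 0.3382.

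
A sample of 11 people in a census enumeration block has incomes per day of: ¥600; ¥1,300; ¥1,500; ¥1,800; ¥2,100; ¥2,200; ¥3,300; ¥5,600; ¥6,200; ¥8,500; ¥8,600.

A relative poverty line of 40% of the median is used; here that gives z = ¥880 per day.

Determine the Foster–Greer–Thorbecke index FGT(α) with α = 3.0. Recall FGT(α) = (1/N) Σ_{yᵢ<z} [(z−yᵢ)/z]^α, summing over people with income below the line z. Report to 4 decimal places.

0.0029

Below the line: ¥600 (q = 1 of N = 11).
Gap ratios (z−y)/z: (880−600)/880 = 0.3182.
Raised to α = 3.0: 0.03221.
Sum = 0.032213; FGT(3.0) = 0.032213 / 11 = 0.0029.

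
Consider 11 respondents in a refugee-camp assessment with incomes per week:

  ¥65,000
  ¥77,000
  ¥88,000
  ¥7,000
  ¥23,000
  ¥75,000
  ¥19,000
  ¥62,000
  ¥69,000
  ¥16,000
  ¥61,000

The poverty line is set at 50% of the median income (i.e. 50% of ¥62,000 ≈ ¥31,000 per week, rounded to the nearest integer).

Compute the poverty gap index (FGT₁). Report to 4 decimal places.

0.1730

Below the line: ¥7,000, ¥16,000, ¥19,000, ¥23,000 (q = 4 of N = 11).
Normalized shortfalls: (31000−7000)/31000 = 0.7742; (31000−16000)/31000 = 0.4839; (31000−19000)/31000 = 0.3871; (31000−23000)/31000 = 0.2581.
Sum of shortfalls = 1.903226; P₁ averages over all N: 1.903226 / 11 = 0.1730.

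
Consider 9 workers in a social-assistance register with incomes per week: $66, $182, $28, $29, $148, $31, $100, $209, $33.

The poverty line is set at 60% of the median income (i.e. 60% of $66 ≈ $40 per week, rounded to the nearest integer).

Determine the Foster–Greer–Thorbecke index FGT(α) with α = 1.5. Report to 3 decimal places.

Incomes under z: $28, $29, $31, $33 (q = 4 of N = 9).
Gap ratios (z−y)/z: (40−28)/40 = 0.3000; (40−29)/40 = 0.2750; (40−31)/40 = 0.2250; (40−33)/40 = 0.1750.
Raised to α = 1.5: 0.16432; 0.14421; 0.10673; 0.07321.
Sum = 0.488463; FGT(1.5) = 0.488463 / 9 = 0.054.

0.054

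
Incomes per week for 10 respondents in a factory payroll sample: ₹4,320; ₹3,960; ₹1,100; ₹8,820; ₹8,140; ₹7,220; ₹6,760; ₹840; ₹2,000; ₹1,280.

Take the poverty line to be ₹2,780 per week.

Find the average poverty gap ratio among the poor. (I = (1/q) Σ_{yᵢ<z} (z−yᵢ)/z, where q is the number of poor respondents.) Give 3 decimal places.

Incomes under z: ₹840, ₹1,100, ₹1,280, ₹2,000 (q = 4 of N = 10).
Relative gaps: 0.6978, 0.6043, 0.5396, 0.2806; sum = 2.122302.
I averages over the q = 4 poor units only: 2.122302 / 4 = 0.531.

0.531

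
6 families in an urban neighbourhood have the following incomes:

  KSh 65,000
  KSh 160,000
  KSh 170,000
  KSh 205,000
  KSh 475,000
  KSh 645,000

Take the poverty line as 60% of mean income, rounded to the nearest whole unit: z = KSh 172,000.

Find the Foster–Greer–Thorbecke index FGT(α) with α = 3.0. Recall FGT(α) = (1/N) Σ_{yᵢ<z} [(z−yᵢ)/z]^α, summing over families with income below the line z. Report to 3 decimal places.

0.040

Poor units: KSh 65,000, KSh 160,000, KSh 170,000 (q = 3 of N = 6).
Relative gaps: (172000−65000)/172000 = 0.6221; (172000−160000)/172000 = 0.0698; (172000−170000)/172000 = 0.0116.
Raised to α = 3.0: 0.24075; 0.00034; 0.00000.
Sum = 0.241091; FGT(3.0) = 0.241091 / 6 = 0.040.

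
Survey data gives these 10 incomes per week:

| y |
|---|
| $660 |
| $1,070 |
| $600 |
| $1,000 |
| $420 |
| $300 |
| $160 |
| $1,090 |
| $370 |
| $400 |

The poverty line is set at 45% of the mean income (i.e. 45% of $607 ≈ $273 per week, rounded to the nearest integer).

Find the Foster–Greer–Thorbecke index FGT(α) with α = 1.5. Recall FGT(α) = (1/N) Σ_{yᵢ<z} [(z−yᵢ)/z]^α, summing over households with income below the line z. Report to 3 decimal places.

0.027

Below the line: $160 (q = 1 of N = 10).
Gap ratios (z−y)/z: (273−160)/273 = 0.4139.
Raised to α = 1.5: 0.26630.
Sum = 0.266302; FGT(1.5) = 0.266302 / 10 = 0.027.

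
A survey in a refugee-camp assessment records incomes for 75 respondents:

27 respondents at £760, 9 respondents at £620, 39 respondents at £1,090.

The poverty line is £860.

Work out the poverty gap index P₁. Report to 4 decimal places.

0.0753

Below z: 9×£620, 27×£760 (q = 36 of N = 75).
Relative gaps: (860−620)/860 = 0.2791 (×9); (860−760)/860 = 0.1163 (×27).
Σ = 5.651163. Dividing by the full population N = 75 gives P₁ = 0.0753.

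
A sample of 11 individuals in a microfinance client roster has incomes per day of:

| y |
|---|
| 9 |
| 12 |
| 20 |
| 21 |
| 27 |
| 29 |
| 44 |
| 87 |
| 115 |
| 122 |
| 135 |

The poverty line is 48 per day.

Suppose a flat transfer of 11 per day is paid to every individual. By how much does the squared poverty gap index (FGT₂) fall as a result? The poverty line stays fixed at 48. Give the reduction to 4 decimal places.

0.1196

Before: below the line — 9, 12, 20, 21, 27, 29, 44; squared poverty gap index (FGT₂) = 0.203125.
After the 11 transfer: below the line — 20, 23, 31, 32, 38, 40; squared poverty gap index (FGT₂) = 0.083570.
Reduction = 0.203125 − 0.083570 = 0.1196.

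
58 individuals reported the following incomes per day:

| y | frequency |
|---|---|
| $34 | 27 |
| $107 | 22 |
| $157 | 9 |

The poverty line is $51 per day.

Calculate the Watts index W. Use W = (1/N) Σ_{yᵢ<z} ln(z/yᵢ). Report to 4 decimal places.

Below the line: 27×$34 (q = 27 of N = 58).
ln(z/y) terms: ln(51/34) = 0.4055 (×27).
W = 10.947558 / 58 = 0.1888.

0.1888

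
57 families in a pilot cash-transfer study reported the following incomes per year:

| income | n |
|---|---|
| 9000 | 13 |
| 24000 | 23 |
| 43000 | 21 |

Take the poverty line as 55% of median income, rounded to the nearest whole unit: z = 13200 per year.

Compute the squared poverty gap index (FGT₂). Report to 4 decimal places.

Below z: 13×9000 (q = 13 of N = 57).
Gap ratios (z−y)/z: (13200−9000)/13200 = 0.3182 (×13).
Squared: 0.1012 (×13).
Sum = 1.316116; P₂ = 1.316116 / 57 = 0.0231.

0.0231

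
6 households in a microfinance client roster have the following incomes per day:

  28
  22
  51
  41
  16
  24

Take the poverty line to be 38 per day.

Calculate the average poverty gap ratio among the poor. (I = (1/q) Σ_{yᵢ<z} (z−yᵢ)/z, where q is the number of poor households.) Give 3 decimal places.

0.408

Poor units: 16, 22, 24, 28 (q = 4 of N = 6).
Relative gaps: 0.5789, 0.4211, 0.3684, 0.2632; sum = 1.631579.
I averages over the q = 4 poor units only: 1.631579 / 4 = 0.408.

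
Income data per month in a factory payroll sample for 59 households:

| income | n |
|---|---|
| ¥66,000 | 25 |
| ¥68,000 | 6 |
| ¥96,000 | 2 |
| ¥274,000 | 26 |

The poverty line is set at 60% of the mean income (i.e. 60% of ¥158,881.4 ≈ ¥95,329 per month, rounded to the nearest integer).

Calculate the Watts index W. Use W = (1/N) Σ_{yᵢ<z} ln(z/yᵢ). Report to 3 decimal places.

0.190

Below the line: 25×¥66,000, 6×¥68,000 (q = 31 of N = 59).
ln(z/y) terms: ln(95329/66000) = 0.3677 (×25); ln(95329/68000) = 0.3378 (×6).
W = 11.218941 / 59 = 0.190.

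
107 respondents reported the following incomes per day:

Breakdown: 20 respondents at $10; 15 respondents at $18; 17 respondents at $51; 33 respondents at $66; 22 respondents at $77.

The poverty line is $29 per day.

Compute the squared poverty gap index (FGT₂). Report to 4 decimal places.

Below the line: 20×$10, 15×$18 (q = 35 of N = 107).
Relative gaps: (29−10)/29 = 0.6552 (×20); (29−18)/29 = 0.3793 (×15).
Squared: 0.4293 (×20); 0.1439 (×15).
Sum = 10.743163; P₂ = 10.743163 / 107 = 0.1004.

0.1004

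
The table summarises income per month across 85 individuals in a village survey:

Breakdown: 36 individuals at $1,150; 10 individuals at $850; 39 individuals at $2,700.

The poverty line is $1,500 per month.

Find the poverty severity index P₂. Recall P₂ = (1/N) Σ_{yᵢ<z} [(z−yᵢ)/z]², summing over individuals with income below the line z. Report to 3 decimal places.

Below the line: 10×$850, 36×$1,150 (q = 46 of N = 85).
Gap ratios (z−y)/z: (1500−850)/1500 = 0.4333 (×10); (1500−1150)/1500 = 0.2333 (×36).
Squared: 0.1878 (×10); 0.0544 (×36).
Sum = 3.837778; P₂ = 3.837778 / 85 = 0.045.

0.045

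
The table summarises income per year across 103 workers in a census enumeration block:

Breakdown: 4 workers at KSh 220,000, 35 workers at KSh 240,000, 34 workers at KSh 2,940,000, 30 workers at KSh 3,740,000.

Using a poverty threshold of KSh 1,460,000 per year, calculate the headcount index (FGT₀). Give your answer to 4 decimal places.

0.3786

39 of the 103 workers have income below KSh 1,460,000.
H = 39/103 = 0.3786.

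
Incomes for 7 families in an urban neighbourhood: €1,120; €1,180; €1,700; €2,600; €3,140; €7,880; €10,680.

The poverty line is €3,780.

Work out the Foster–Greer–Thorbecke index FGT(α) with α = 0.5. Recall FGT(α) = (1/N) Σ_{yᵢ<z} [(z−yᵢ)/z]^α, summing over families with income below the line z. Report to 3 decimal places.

0.483

Below z: €1,120, €1,180, €1,700, €2,600, €3,140 (q = 5 of N = 7).
Shortfall ratios: (3780−1120)/3780 = 0.7037; (3780−1180)/3780 = 0.6878; (3780−1700)/3780 = 0.5503; (3780−2600)/3780 = 0.3122; (3780−3140)/3780 = 0.1693.
Raised to α = 0.5: 0.83887; 0.82936; 0.74180; 0.55872; 0.41148.
Sum = 3.380221; FGT(0.5) = 3.380221 / 7 = 0.483.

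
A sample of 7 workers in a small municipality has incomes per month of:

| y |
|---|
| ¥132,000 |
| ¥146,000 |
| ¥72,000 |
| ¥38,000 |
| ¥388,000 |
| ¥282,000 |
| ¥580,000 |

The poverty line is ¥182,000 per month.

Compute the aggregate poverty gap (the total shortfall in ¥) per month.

¥340,000

Below the line: ¥38,000, ¥72,000, ¥132,000, ¥146,000 (q = 4 of N = 7).
Individual gaps: 182000−38000 = 144000; 182000−72000 = 110000; 182000−132000 = 50000; 182000−146000 = 36000.
Aggregate gap = ¥340,000.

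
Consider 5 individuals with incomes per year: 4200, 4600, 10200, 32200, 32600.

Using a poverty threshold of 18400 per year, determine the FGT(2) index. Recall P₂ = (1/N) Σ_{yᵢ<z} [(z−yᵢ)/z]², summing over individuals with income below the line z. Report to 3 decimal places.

Below the line: 4200, 4600, 10200 (q = 3 of N = 5).
Gap ratios (z−y)/z: (18400−4200)/18400 = 0.7717; (18400−4600)/18400 = 0.7500; (18400−10200)/18400 = 0.4457.
Squared: 0.5956; 0.5625; 0.1986.
Sum = 1.356687; P₂ = 1.356687 / 5 = 0.271.

0.271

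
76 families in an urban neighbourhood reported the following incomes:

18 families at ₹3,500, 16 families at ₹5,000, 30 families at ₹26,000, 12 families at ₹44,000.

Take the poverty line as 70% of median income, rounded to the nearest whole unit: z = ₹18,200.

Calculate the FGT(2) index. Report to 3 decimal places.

0.265

Incomes under z: 18×₹3,500, 16×₹5,000 (q = 34 of N = 76).
Normalized shortfalls: (18200−3500)/18200 = 0.8077 (×18); (18200−5000)/18200 = 0.7253 (×16).
Squared: 0.6524 (×18); 0.5260 (×16).
Sum = 20.158978; P₂ = 20.158978 / 76 = 0.265.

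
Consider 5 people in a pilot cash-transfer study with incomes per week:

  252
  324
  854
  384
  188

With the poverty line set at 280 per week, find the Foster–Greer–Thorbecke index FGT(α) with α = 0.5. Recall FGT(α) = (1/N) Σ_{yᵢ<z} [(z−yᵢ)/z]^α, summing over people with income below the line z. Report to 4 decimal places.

Below the line: 188, 252 (q = 2 of N = 5).
Normalized shortfalls: (280−188)/280 = 0.3286; (280−252)/280 = 0.1000.
Raised to α = 0.5: 0.57321; 0.31623.
Sum = 0.889439; FGT(0.5) = 0.889439 / 5 = 0.1779.

0.1779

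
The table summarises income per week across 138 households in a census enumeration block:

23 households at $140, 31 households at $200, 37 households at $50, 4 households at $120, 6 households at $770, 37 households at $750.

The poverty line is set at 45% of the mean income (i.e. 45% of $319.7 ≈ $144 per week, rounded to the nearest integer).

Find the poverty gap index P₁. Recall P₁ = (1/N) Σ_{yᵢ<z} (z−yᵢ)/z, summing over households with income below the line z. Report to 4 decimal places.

Below z: 37×$50, 4×$120, 23×$140 (q = 64 of N = 138).
Shortfall ratios: (144−50)/144 = 0.6528 (×37); (144−120)/144 = 0.1667 (×4); (144−140)/144 = 0.0278 (×23).
Σ = 25.458333. Dividing by the full population N = 138 gives P₁ = 0.1845.

0.1845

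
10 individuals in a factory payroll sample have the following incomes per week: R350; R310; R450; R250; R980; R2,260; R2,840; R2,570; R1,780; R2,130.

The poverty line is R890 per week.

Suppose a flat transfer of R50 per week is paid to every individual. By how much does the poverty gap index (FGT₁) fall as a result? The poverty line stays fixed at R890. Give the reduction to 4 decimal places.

0.0225

Before: below the line — R250, R310, R350, R450; poverty gap index (FGT₁) = 0.247191.
After the R50 transfer: below the line — R300, R360, R400, R500; poverty gap index (FGT₁) = 0.224719.
Reduction = 0.247191 − 0.224719 = 0.0225.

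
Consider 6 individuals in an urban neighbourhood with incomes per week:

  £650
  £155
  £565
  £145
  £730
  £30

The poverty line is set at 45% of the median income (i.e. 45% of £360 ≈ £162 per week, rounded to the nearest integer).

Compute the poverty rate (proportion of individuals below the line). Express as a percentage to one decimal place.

3 of the 6 individuals have income below £162.
H = 3/6 = 50.0%.

50.0%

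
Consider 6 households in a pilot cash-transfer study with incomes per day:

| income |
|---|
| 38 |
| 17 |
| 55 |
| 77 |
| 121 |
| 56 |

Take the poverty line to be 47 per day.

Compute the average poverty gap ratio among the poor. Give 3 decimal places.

Incomes under z: 17, 38 (q = 2 of N = 6).
Relative gaps: 0.6383, 0.1915; sum = 0.829787.
I averages over the q = 2 poor units only: 0.829787 / 2 = 0.415.

0.415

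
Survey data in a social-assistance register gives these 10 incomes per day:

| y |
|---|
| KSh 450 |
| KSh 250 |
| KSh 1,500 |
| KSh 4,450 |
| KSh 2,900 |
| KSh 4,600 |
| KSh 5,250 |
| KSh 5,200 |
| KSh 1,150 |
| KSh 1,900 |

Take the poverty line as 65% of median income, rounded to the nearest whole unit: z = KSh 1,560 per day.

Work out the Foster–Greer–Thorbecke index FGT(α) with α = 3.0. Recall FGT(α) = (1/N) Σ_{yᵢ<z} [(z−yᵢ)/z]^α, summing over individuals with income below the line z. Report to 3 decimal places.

0.097

Below the line: KSh 250, KSh 450, KSh 1,150, KSh 1,500 (q = 4 of N = 10).
Relative gaps: (1560−250)/1560 = 0.8397; (1560−450)/1560 = 0.7115; (1560−1150)/1560 = 0.2628; (1560−1500)/1560 = 0.0385.
Raised to α = 3.0: 0.59216; 0.36024; 0.01815; 0.00006.
Sum = 0.970615; FGT(3.0) = 0.970615 / 10 = 0.097.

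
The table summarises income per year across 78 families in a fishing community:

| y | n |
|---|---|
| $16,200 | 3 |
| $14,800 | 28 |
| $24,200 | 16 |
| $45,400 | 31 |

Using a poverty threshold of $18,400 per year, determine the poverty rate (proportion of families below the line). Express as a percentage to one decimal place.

39.7%

31 of the 78 families have income below $18,400.
H = 31/78 = 39.7%.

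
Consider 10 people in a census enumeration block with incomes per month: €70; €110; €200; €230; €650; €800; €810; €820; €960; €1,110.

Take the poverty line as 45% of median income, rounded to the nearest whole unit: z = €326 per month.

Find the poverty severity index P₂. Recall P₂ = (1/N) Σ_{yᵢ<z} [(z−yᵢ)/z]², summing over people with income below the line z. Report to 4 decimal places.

0.1292

Poor units: €70, €110, €200, €230 (q = 4 of N = 10).
Shortfall ratios: (326−70)/326 = 0.7853; (326−110)/326 = 0.6626; (326−200)/326 = 0.3865; (326−230)/326 = 0.2945.
Squared: 0.6167; 0.4390; 0.1494; 0.0867.
Sum = 1.291769; P₂ = 1.291769 / 10 = 0.1292.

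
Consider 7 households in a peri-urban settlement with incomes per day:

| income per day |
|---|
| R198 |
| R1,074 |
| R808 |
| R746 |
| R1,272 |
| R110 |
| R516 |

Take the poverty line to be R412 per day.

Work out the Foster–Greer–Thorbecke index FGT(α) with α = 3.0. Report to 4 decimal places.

0.0763

Below the line: R110, R198 (q = 2 of N = 7).
Gap ratios (z−y)/z: (412−110)/412 = 0.7330; (412−198)/412 = 0.5194.
Raised to α = 3.0: 0.39385; 0.14014.
Sum = 0.533984; FGT(3.0) = 0.533984 / 7 = 0.0763.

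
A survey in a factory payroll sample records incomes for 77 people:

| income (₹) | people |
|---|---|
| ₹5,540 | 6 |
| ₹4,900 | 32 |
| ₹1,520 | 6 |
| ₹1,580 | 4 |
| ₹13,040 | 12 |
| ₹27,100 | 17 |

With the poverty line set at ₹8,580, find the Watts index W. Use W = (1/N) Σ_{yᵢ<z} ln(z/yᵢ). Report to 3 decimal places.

0.490

Incomes under z: 6×₹1,520, 4×₹1,580, 32×₹4,900, 6×₹5,540 (q = 48 of N = 77).
Log gaps: ln(8580/1520) = 1.7307 (×6); ln(8580/1580) = 1.6920 (×4); ln(8580/4900) = 0.5602 (×32); ln(8580/5540) = 0.4374 (×6).
W = 37.703373 / 77 = 0.490.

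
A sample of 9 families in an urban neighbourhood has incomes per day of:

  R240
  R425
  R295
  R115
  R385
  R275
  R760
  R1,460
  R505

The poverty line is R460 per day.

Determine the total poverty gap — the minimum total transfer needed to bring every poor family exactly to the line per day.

R1,025

Incomes under z: R115, R240, R275, R295, R385, R425 (q = 6 of N = 9).
Individual gaps: 460−115 = 345; 460−240 = 220; 460−275 = 185; 460−295 = 165; 460−385 = 75; 460−425 = 35.
Aggregate gap = R1,025.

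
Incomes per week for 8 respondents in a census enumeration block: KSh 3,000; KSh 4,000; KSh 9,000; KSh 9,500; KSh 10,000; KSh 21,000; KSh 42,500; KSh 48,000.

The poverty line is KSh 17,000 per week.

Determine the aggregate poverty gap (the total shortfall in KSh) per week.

KSh 49,500

Below z: KSh 3,000, KSh 4,000, KSh 9,000, KSh 9,500, KSh 10,000 (q = 5 of N = 8).
Individual gaps: 17000−3000 = 14000; 17000−4000 = 13000; 17000−9000 = 8000; 17000−9500 = 7500; 17000−10000 = 7000.
Aggregate gap = KSh 49,500.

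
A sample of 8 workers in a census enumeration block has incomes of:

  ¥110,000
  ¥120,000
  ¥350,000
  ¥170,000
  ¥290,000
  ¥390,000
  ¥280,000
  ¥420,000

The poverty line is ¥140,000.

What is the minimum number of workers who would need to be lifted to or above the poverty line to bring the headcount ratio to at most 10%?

2 of the 8 workers are poor, so H = 2/8 = 0.250.
A headcount ratio of at most 10% allows at most ⌊0.10 × 8⌋ = 0 poor workers.
So at least 2 − 0 = 2 must be lifted.

2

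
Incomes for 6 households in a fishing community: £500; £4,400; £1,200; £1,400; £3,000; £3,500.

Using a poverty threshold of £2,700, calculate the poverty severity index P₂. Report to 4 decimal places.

Poor units: £500, £1,200, £1,400 (q = 3 of N = 6).
Shortfall ratios: (2700−500)/2700 = 0.8148; (2700−1200)/2700 = 0.5556; (2700−1400)/2700 = 0.4815.
Squared: 0.6639; 0.3086; 0.2318.
Sum = 1.204390; P₂ = 1.204390 / 6 = 0.2007.

0.2007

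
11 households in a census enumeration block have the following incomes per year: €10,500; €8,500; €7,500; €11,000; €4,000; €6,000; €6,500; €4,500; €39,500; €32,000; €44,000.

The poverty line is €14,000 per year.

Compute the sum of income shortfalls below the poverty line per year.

Below the line: €4,000, €4,500, €6,000, €6,500, €7,500, €8,500, €10,500, €11,000 (q = 8 of N = 11).
Individual gaps: 14000−4000 = 10000; 14000−4500 = 9500; 14000−6000 = 8000; 14000−6500 = 7500; 14000−7500 = 6500; 14000−8500 = 5500; 14000−10500 = 3500; 14000−11000 = 3000.
Aggregate gap = €53,500.

€53,500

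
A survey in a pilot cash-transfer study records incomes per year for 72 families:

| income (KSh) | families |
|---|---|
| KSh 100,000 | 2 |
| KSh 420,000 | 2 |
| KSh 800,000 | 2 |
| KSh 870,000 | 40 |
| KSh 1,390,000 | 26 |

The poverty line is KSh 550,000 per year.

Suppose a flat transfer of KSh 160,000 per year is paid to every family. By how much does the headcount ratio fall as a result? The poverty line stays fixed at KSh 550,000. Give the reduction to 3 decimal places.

0.028

Before: below the line — 2×KSh 100,000, 2×KSh 420,000; headcount ratio = 0.05556.
After the KSh 160,000 transfer: below the line — 2×KSh 260,000; headcount ratio = 0.02778.
Reduction = 0.05556 − 0.02778 = 0.028.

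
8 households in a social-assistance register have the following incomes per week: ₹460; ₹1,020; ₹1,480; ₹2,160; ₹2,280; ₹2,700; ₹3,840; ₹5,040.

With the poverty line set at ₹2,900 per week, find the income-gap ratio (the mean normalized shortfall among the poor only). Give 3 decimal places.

0.420

Poor units: ₹460, ₹1,020, ₹1,480, ₹2,160, ₹2,280, ₹2,700 (q = 6 of N = 8).
Shortfall ratios (z−y)/z: 0.8414, 0.6483, 0.4897, 0.2552, 0.2138, 0.0690; sum = 2.517241.
I averages over the q = 6 poor units only: 2.517241 / 6 = 0.420.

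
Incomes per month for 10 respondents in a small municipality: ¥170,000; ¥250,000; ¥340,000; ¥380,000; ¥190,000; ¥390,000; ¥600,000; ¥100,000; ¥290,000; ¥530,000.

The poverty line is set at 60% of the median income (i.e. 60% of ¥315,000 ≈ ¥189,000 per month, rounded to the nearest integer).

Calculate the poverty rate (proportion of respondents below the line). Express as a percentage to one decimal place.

2 of the 10 respondents have income below ¥189,000.
H = 2/10 = 20.0%.

20.0%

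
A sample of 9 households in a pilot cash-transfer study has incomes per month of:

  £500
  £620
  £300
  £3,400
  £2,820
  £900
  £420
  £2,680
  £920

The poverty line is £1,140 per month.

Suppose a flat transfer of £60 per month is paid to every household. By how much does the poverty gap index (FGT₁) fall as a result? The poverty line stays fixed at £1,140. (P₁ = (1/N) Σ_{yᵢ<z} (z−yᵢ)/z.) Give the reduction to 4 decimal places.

0.0351

Before: below the line — £300, £420, £500, £620, £900, £920; poverty gap index (FGT₁) = 0.309942.
After the £60 transfer: below the line — £360, £480, £560, £680, £960, £980; poverty gap index (FGT₁) = 0.274854.
Reduction = 0.309942 − 0.274854 = 0.0351.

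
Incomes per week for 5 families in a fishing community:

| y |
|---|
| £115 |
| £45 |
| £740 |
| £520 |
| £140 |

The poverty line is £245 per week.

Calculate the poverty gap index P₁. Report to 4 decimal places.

0.3551

Poor units: £45, £115, £140 (q = 3 of N = 5).
Relative gaps: (245−45)/245 = 0.8163; (245−115)/245 = 0.5306; (245−140)/245 = 0.4286.
Σ = 1.775510. Dividing by the full population N = 5 gives P₁ = 0.3551.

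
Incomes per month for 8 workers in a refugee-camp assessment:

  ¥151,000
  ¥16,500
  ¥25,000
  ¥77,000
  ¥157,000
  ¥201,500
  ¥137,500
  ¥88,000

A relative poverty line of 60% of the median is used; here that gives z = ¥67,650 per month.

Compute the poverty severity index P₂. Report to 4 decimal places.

Incomes under z: ¥16,500, ¥25,000 (q = 2 of N = 8).
Relative gaps: (67650−16500)/67650 = 0.7561; (67650−25000)/67650 = 0.6305.
Squared: 0.5717; 0.3975.
Sum = 0.969152; P₂ = 0.969152 / 8 = 0.1211.

0.1211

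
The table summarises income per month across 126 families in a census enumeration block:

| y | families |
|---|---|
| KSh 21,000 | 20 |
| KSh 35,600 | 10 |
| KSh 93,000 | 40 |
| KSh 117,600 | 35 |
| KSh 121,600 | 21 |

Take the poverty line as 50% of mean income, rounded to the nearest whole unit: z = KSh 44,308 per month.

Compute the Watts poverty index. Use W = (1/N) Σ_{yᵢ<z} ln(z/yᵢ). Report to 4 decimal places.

0.1359

Poor units: 20×KSh 21,000, 10×KSh 35,600 (q = 30 of N = 126).
Log gaps: ln(44308/21000) = 0.7466 (×20); ln(44308/35600) = 0.2188 (×10).
W = 17.121052 / 126 = 0.1359.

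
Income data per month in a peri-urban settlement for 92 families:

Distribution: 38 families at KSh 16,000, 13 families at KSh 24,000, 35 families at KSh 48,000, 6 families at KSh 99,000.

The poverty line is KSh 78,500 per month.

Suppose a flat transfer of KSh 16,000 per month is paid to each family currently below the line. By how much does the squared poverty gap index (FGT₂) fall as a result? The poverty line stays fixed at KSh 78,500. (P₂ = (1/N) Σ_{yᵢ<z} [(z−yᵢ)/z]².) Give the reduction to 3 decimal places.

Before: below the line — 38×KSh 16,000, 13×KSh 24,000, 35×KSh 48,000; squared poverty gap index (FGT₂) = 0.38737.
After the KSh 16,000 transfer: below the line — 38×KSh 32,000, 13×KSh 40,000, 35×KSh 64,000; squared poverty gap index (FGT₂) = 0.19190.
Reduction = 0.38737 − 0.19190 = 0.195.

0.195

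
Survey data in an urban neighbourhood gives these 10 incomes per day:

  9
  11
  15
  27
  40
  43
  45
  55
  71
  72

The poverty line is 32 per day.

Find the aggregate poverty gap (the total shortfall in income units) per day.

Poor units: 9, 11, 15, 27 (q = 4 of N = 10).
Individual gaps: 32−9 = 23; 32−11 = 21; 32−15 = 17; 32−27 = 5.
Aggregate gap = 66.

66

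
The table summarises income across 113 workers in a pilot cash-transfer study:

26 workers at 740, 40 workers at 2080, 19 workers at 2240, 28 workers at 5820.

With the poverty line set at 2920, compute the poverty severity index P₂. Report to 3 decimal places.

Incomes under z: 26×740, 40×2080, 19×2240 (q = 85 of N = 113).
Shortfall ratios: (2920−740)/2920 = 0.7466 (×26); (2920−2080)/2920 = 0.2877 (×40); (2920−2240)/2920 = 0.2329 (×19).
Squared: 0.5574 (×26); 0.0828 (×40); 0.0542 (×19).
Sum = 18.832333; P₂ = 18.832333 / 113 = 0.167.

0.167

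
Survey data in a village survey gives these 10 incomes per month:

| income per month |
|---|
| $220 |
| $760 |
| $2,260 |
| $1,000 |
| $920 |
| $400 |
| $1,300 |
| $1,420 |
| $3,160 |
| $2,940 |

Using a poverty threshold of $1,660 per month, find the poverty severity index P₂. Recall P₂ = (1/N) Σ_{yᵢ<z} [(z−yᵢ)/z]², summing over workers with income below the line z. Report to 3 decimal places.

0.205

Incomes under z: $220, $400, $760, $920, $1,000, $1,300, $1,420 (q = 7 of N = 10).
Normalized shortfalls: (1660−220)/1660 = 0.8675; (1660−400)/1660 = 0.7590; (1660−760)/1660 = 0.5422; (1660−920)/1660 = 0.4458; (1660−1000)/1660 = 0.3976; (1660−1300)/1660 = 0.2169; (1660−1420)/1660 = 0.1446.
Squared: 0.7525; 0.5761; 0.2939; 0.1987; 0.1581; 0.0470; 0.0209.
Sum = 2.047322; P₂ = 2.047322 / 10 = 0.205.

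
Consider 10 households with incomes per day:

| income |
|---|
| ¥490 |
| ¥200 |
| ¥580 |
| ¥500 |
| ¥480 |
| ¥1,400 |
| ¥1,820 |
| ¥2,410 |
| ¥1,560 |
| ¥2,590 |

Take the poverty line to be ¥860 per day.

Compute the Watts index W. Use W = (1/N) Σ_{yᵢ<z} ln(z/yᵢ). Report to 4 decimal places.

Poor units: ¥200, ¥480, ¥490, ¥500, ¥580 (q = 5 of N = 10).
Log shortfalls: ln(860/200) = 1.4586; ln(860/480) = 0.5831; ln(860/490) = 0.5625; ln(860/500) = 0.5423; ln(860/580) = 0.3939.
W = 3.540517 / 10 = 0.3541.

0.3541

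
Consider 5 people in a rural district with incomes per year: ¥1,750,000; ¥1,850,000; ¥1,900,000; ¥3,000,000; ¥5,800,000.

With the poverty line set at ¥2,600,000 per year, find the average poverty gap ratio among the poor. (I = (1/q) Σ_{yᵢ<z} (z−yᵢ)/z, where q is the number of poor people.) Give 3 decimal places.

0.295

Incomes under z: ¥1,750,000, ¥1,850,000, ¥1,900,000 (q = 3 of N = 5).
Shortfall ratios (z−y)/z: 0.3269, 0.2885, 0.2692; sum = 0.884615.
I averages over the q = 3 poor units only: 0.884615 / 3 = 0.295.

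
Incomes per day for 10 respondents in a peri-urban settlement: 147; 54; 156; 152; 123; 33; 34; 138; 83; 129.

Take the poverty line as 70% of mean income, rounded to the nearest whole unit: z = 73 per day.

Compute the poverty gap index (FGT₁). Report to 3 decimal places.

0.134

Incomes under z: 33, 34, 54 (q = 3 of N = 10).
Gap ratios (z−y)/z: (73−33)/73 = 0.5479; (73−34)/73 = 0.5342; (73−54)/73 = 0.2603.
Sum of shortfalls = 1.342466; P₁ averages over all N: 1.342466 / 10 = 0.134.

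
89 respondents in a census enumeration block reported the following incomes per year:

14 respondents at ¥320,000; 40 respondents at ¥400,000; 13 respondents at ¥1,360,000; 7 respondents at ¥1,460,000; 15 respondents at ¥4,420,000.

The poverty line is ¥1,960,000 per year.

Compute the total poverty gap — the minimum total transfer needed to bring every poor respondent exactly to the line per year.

¥96,660,000

Below z: 14×¥320,000, 40×¥400,000, 13×¥1,360,000, 7×¥1,460,000 (q = 74 of N = 89).
Individual gaps: 14×(1960000−320000) = 22960000; 40×(1960000−400000) = 62400000; 13×(1960000−1360000) = 7800000; 7×(1960000−1460000) = 3500000.
Aggregate gap = ¥96,660,000.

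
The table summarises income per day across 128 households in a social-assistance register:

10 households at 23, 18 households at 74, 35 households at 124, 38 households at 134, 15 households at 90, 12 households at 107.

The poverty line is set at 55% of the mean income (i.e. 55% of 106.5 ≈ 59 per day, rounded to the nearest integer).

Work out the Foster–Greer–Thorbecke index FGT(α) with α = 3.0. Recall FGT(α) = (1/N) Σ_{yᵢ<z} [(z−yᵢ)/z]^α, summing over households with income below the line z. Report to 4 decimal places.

0.0177

Below the line: 10×23 (q = 10 of N = 128).
Normalized shortfalls: (59−23)/59 = 0.6102 (×10).
Raised to α = 3.0: 0.22717 (×10).
Sum = 2.271703; FGT(3.0) = 2.271703 / 128 = 0.0177.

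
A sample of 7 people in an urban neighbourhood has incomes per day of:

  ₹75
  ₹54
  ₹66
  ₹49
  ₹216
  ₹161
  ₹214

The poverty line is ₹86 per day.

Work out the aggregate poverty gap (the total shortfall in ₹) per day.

₹100

Incomes under z: ₹49, ₹54, ₹66, ₹75 (q = 4 of N = 7).
Individual gaps: 86−49 = 37; 86−54 = 32; 86−66 = 20; 86−75 = 11.
Aggregate gap = ₹100.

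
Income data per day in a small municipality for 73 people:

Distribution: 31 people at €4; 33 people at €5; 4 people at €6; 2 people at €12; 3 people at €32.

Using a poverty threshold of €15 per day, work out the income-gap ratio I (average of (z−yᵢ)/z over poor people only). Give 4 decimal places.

0.6790

Below the line: 31×€4, 33×€5, 4×€6, 2×€12 (q = 70 of N = 73).
Shortfall ratios (z−y)/z: 0.7333 (×31), 0.6667 (×33), 0.6000 (×4), 0.2000 (×2); sum = 47.533333.
The income-gap ratio divides by q (the poor only): 47.533333 / 70 = 0.6790.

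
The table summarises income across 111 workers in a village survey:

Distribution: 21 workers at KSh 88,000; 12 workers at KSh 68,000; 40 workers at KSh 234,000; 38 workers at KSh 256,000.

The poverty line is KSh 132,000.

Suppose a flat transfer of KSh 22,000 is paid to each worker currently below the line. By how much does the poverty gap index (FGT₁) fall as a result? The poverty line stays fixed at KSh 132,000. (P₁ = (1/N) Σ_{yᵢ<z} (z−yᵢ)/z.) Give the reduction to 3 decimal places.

0.050

Before: below the line — 12×KSh 68,000, 21×KSh 88,000; poverty gap index (FGT₁) = 0.11548.
After the KSh 22,000 transfer: below the line — 12×KSh 90,000, 21×KSh 110,000; poverty gap index (FGT₁) = 0.06593.
Reduction = 0.11548 − 0.06593 = 0.050.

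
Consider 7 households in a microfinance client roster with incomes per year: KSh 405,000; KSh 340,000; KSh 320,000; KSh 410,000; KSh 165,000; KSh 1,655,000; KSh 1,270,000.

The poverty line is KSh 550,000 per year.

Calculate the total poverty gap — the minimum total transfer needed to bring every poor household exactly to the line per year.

Below z: KSh 165,000, KSh 320,000, KSh 340,000, KSh 405,000, KSh 410,000 (q = 5 of N = 7).
Individual gaps: 550000−165000 = 385000; 550000−320000 = 230000; 550000−340000 = 210000; 550000−405000 = 145000; 550000−410000 = 140000.
Aggregate gap = KSh 1,110,000.

KSh 1,110,000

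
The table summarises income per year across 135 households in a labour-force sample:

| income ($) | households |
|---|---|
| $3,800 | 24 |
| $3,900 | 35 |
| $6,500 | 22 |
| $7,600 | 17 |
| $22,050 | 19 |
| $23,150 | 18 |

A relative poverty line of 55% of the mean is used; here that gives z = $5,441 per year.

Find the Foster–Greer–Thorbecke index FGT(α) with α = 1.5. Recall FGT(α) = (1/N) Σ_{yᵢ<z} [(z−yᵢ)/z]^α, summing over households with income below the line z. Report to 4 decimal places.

Below z: 24×$3,800, 35×$3,900 (q = 59 of N = 135).
Normalized shortfalls: (5441−3800)/5441 = 0.3016 (×24); (5441−3900)/5441 = 0.2832 (×35).
Raised to α = 1.5: 0.16563 (×24); 0.15073 (×35).
Sum = 9.250555; FGT(1.5) = 9.250555 / 135 = 0.0685.

0.0685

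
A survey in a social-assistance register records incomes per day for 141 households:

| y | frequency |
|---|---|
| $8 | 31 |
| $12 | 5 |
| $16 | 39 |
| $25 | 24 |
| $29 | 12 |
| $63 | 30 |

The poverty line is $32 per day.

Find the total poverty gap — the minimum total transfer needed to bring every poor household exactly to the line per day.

$1,672

Incomes under z: 31×$8, 5×$12, 39×$16, 24×$25, 12×$29 (q = 111 of N = 141).
Individual gaps: 31×(32−8) = 744; 5×(32−12) = 100; 39×(32−16) = 624; 24×(32−25) = 168; 12×(32−29) = 36.
Aggregate gap = $1,672.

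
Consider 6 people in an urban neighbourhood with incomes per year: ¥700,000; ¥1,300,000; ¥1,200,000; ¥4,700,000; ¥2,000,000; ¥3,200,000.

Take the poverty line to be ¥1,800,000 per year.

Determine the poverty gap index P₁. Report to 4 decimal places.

Incomes under z: ¥700,000, ¥1,200,000, ¥1,300,000 (q = 3 of N = 6).
Normalized shortfalls: (1800000−700000)/1800000 = 0.6111; (1800000−1200000)/1800000 = 0.3333; (1800000−1300000)/1800000 = 0.2778.
Σ = 1.222222. Dividing by the full population N = 6 gives P₁ = 0.2037.

0.2037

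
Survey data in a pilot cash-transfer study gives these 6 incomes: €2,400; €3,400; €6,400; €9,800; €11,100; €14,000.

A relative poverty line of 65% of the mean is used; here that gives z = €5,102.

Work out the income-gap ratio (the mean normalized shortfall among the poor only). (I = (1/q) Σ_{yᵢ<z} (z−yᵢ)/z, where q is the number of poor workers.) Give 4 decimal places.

0.4316

Below the line: €2,400, €3,400 (q = 2 of N = 6).
Relative gaps: 0.5296, 0.3336; sum = 0.863191.
The income-gap ratio divides by q (the poor only): 0.863191 / 2 = 0.4316.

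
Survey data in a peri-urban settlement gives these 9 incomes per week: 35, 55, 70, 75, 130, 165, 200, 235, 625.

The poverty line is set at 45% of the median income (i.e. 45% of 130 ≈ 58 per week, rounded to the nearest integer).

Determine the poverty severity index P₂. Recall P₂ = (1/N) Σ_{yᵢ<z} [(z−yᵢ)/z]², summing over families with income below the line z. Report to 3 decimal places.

Below the line: 35, 55 (q = 2 of N = 9).
Relative gaps: (58−35)/58 = 0.3966; (58−55)/58 = 0.0517.
Squared: 0.1573; 0.0027.
Sum = 0.159929; P₂ = 0.159929 / 9 = 0.018.

0.018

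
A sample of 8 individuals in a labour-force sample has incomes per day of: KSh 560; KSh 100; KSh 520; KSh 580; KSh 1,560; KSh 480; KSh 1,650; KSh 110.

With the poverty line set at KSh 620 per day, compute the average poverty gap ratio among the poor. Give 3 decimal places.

Below the line: KSh 100, KSh 110, KSh 480, KSh 520, KSh 560, KSh 580 (q = 6 of N = 8).
Shortfall ratios (z−y)/z: 0.8387, 0.8226, 0.2258, 0.1613, 0.0968, 0.0645; sum = 2.209677.
The income-gap ratio divides by q (the poor only): 2.209677 / 6 = 0.368.

0.368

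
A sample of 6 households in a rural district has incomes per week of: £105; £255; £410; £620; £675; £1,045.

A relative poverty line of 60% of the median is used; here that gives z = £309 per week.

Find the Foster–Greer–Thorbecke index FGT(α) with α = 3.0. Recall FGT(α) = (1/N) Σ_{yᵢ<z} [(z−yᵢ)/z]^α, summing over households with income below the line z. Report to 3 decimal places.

Below the line: £105, £255 (q = 2 of N = 6).
Gap ratios (z−y)/z: (309−105)/309 = 0.6602; (309−255)/309 = 0.1748.
Raised to α = 3.0: 0.28775; 0.00534.
Sum = 0.293087; FGT(3.0) = 0.293087 / 6 = 0.049.

0.049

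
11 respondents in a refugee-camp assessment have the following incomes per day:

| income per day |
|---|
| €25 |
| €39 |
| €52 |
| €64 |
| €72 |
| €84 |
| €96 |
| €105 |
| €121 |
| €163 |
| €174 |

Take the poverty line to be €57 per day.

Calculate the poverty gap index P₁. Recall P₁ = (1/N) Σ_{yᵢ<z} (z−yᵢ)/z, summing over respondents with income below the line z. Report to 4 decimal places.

Incomes under z: €25, €39, €52 (q = 3 of N = 11).
Shortfall ratios: (57−25)/57 = 0.5614; (57−39)/57 = 0.3158; (57−52)/57 = 0.0877.
Sum of shortfalls = 0.964912; P₁ averages over all N: 0.964912 / 11 = 0.0877.

0.0877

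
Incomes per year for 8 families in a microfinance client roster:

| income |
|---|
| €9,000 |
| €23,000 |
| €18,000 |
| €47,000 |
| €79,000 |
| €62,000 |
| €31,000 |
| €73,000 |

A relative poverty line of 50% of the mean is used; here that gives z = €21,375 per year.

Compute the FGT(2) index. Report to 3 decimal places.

Poor units: €9,000, €18,000 (q = 2 of N = 8).
Shortfall ratios: (21375−9000)/21375 = 0.5789; (21375−18000)/21375 = 0.1579.
Squared: 0.3352; 0.0249.
Sum = 0.360111; P₂ = 0.360111 / 8 = 0.045.

0.045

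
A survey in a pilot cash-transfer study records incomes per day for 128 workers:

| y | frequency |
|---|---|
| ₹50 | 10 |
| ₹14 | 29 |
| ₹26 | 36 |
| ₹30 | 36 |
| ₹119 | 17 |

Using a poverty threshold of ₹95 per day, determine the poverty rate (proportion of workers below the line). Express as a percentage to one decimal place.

111 of the 128 workers have income below ₹95.
H = 111/128 = 86.7%.

86.7%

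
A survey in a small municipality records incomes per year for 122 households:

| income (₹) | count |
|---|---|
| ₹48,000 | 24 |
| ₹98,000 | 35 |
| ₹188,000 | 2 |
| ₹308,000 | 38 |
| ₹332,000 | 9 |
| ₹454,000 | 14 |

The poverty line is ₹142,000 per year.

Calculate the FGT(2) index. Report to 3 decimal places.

Poor units: 24×₹48,000, 35×₹98,000 (q = 59 of N = 122).
Gap ratios (z−y)/z: (142000−48000)/142000 = 0.6620 (×24); (142000−98000)/142000 = 0.3099 (×35).
Squared: 0.4382 (×24); 0.0960 (×35).
Sum = 13.877405; P₂ = 13.877405 / 122 = 0.114.

0.114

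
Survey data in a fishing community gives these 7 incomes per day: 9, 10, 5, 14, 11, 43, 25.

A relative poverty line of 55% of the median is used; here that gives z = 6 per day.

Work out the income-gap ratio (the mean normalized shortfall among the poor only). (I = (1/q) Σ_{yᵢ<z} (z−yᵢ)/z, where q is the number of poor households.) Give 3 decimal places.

0.167

Incomes under z: 5 (q = 1 of N = 7).
Relative gaps: 0.1667; sum = 0.166667.
The income-gap ratio divides by q (the poor only): 0.166667 / 1 = 0.167.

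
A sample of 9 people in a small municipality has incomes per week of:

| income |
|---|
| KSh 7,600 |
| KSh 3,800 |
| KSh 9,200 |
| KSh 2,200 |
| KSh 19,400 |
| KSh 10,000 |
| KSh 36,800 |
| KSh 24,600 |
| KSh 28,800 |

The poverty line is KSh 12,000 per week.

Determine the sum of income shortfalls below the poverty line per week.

Below the line: KSh 2,200, KSh 3,800, KSh 7,600, KSh 9,200, KSh 10,000 (q = 5 of N = 9).
Individual gaps: 12000−2200 = 9800; 12000−3800 = 8200; 12000−7600 = 4400; 12000−9200 = 2800; 12000−10000 = 2000.
Aggregate gap = KSh 27,200.

KSh 27,200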